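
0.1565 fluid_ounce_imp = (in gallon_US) 0.001175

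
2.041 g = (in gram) 2.041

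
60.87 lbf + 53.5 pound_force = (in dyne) 5.087e+07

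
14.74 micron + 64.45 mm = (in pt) 182.7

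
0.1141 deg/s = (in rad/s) 0.001991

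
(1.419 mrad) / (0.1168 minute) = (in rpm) 0.001934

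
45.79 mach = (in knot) 3.031e+04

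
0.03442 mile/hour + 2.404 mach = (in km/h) 2947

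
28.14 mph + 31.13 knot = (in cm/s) 2859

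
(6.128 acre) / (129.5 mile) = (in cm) 11.9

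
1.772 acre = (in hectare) 0.7171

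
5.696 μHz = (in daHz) 5.696e-07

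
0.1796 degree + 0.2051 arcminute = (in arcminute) 10.98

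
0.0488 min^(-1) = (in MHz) 8.133e-10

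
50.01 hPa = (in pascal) 5001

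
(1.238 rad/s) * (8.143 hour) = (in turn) 5776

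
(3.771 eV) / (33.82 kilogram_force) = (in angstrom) 1.822e-11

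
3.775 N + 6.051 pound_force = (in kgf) 3.13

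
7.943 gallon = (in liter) 30.07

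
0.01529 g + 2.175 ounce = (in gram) 61.68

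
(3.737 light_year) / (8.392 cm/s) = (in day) 4.876e+12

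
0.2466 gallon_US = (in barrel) 0.005871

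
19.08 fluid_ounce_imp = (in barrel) 0.00341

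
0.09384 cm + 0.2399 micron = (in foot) 0.00308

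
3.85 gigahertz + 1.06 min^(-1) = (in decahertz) 3.85e+08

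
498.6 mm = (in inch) 19.63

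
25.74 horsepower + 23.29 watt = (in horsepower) 25.77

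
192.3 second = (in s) 192.3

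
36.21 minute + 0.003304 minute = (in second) 2173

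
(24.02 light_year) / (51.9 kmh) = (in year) 4.998e+08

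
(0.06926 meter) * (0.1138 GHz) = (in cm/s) 7.882e+08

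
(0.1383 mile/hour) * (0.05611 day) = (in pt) 8.496e+05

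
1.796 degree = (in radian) 0.03135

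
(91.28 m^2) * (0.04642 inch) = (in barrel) 0.6769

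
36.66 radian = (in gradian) 2334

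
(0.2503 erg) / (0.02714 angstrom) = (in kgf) 940.4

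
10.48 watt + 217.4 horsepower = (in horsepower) 217.4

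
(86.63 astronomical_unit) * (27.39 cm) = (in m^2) 3.55e+12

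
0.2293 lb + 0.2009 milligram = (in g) 104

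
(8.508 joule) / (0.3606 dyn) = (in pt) 6.688e+09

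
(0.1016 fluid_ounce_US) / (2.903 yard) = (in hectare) 1.132e-10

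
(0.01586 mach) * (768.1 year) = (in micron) 1.308e+17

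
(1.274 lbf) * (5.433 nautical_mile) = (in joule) 5.702e+04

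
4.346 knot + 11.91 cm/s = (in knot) 4.578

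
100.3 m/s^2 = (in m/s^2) 100.3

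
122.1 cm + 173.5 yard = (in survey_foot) 524.5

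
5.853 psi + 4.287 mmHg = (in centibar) 40.93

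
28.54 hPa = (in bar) 0.02854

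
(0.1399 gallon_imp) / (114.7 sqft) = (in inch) 0.00235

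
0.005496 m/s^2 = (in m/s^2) 0.005496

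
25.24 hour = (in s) 9.086e+04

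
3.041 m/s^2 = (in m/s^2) 3.041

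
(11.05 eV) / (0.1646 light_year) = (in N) 1.137e-33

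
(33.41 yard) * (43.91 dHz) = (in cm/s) 1.341e+04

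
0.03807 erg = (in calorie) 9.099e-10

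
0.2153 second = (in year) 6.827e-09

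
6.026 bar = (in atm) 5.947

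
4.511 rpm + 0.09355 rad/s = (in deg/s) 32.43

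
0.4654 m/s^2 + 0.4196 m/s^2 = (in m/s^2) 0.885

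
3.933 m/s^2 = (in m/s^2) 3.933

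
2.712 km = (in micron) 2.712e+09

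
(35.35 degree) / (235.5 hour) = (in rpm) 6.949e-06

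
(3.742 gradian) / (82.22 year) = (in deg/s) 1.299e-09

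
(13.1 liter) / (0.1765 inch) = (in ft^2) 31.45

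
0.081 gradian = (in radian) 0.001272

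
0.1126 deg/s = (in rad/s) 0.001965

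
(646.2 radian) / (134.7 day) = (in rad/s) 5.552e-05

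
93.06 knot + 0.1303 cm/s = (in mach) 0.1406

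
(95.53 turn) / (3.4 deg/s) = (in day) 0.1171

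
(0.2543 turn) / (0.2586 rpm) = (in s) 59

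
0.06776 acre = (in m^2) 274.2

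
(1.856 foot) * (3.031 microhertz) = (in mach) 5.036e-09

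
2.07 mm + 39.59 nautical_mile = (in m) 7.332e+04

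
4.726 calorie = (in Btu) 0.01874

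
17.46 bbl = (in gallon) 733.3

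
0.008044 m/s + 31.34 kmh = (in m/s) 8.714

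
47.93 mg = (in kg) 4.793e-05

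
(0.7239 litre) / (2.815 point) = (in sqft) 7.846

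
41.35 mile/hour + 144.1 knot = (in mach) 0.272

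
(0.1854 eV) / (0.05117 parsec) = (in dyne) 1.881e-30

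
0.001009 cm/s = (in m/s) 1.009e-05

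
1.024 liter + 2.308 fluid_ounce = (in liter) 1.092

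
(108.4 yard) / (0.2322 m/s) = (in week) 0.0007058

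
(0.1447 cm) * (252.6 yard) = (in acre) 8.259e-05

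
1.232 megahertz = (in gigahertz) 0.001232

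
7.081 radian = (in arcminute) 2.434e+04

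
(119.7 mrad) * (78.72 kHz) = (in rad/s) 9423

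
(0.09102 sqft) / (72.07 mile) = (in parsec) 2.363e-24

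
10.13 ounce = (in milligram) 2.872e+05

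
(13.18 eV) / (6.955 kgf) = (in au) 2.07e-31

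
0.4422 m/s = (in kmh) 1.592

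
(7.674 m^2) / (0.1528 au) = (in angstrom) 3.357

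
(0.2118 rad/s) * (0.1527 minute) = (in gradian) 123.5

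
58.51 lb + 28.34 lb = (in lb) 86.85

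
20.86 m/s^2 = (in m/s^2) 20.86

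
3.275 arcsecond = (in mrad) 0.01588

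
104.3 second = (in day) 0.001207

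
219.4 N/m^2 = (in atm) 0.002165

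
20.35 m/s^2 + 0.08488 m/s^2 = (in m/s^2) 20.43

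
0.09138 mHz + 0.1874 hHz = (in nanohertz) 1.874e+10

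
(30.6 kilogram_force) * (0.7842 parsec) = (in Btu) 6.882e+15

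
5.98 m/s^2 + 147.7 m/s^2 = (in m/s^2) 153.7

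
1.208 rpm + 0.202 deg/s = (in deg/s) 7.45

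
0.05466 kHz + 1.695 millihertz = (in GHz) 5.466e-08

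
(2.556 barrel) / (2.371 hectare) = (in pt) 0.04858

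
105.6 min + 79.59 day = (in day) 79.66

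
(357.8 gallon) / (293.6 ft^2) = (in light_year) 5.249e-18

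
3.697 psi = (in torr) 191.2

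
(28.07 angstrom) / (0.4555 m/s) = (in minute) 1.027e-10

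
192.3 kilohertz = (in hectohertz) 1923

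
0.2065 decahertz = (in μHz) 2.065e+06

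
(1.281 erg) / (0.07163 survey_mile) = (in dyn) 0.0001111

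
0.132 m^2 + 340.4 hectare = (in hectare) 340.4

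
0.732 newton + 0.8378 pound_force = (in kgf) 0.4547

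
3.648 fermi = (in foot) 1.197e-14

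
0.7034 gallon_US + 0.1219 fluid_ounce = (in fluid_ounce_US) 90.16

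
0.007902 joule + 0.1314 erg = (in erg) 7.902e+04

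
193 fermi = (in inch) 7.598e-12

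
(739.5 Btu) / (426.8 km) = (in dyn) 1.828e+05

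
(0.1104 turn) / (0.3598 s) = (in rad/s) 1.928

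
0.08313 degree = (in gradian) 0.09237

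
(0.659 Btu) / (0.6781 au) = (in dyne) 0.0006854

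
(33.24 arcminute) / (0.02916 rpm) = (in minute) 0.05277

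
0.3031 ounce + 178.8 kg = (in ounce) 6307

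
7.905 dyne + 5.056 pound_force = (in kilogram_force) 2.293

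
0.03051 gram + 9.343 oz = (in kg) 0.2649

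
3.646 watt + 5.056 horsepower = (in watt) 3774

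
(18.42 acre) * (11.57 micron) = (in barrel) 5.425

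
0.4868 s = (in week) 8.049e-07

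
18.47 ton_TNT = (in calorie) 1.847e+10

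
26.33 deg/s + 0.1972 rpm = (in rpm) 4.586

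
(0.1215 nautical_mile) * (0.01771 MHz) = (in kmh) 1.435e+07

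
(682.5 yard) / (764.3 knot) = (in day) 1.837e-05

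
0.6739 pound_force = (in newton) 2.998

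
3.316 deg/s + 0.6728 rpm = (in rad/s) 0.1283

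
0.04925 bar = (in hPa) 49.25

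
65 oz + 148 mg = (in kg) 1.843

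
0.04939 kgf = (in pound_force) 0.1089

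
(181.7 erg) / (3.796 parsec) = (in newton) 1.551e-22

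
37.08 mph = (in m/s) 16.58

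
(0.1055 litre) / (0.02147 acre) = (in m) 1.214e-06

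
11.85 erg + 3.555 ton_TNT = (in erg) 1.487e+17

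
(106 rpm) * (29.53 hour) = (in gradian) 7.512e+07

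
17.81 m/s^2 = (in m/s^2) 17.81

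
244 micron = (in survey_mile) 1.516e-07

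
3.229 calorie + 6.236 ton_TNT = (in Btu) 2.473e+07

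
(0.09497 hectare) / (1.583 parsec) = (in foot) 6.379e-14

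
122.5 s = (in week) 0.0002025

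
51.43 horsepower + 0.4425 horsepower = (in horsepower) 51.87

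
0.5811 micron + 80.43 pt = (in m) 0.02837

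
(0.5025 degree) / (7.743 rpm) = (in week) 1.788e-08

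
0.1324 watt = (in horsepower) 0.0001776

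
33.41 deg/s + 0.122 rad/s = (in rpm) 6.733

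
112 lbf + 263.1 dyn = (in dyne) 4.982e+07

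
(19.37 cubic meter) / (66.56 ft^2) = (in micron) 3.132e+06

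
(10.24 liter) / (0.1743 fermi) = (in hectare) 5.875e+09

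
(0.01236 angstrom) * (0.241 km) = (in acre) 7.361e-14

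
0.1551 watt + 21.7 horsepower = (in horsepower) 21.7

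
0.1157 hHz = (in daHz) 1.157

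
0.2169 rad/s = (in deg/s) 12.43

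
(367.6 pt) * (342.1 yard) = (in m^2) 40.57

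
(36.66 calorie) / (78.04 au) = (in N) 1.314e-11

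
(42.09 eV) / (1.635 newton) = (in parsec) 1.337e-34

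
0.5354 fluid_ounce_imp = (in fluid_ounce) 0.5144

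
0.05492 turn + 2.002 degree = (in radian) 0.38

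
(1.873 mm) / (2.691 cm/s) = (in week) 1.151e-07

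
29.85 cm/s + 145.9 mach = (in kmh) 1.788e+05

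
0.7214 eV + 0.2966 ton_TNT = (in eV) 7.746e+27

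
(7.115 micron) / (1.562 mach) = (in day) 1.548e-13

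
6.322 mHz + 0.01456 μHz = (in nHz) 6.322e+06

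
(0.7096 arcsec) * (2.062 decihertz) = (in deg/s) 4.064e-05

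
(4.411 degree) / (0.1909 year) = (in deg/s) 7.327e-07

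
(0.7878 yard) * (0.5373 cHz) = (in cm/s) 0.3871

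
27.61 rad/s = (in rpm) 263.7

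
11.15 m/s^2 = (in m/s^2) 11.15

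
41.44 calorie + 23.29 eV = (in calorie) 41.44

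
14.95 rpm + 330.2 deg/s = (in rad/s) 7.329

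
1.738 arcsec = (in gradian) 0.0005364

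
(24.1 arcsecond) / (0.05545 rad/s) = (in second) 0.002107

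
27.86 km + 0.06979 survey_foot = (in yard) 3.047e+04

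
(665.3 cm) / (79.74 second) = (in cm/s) 8.343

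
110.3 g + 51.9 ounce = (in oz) 55.79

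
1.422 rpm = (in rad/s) 0.1489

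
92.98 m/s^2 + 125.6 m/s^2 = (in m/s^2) 218.6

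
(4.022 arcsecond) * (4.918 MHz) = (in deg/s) 5494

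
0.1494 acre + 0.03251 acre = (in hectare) 0.07362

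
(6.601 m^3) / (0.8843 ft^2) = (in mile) 0.04993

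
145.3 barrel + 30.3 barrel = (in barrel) 175.6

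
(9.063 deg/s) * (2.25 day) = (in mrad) 3.075e+07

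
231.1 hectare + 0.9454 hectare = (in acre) 573.4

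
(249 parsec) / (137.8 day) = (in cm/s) 6.453e+13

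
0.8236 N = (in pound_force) 0.1852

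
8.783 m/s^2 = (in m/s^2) 8.783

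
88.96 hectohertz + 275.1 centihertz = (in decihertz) 8.899e+04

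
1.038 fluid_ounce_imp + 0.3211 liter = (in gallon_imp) 0.07712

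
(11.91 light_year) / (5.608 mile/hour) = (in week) 7.431e+10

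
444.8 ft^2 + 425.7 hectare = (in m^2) 4.257e+06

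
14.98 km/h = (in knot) 8.089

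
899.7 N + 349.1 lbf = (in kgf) 250.1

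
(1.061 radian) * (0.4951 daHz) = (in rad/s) 5.253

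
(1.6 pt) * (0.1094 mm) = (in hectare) 6.175e-12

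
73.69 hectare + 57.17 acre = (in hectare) 96.83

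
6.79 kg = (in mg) 6.79e+06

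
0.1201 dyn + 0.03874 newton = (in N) 0.03874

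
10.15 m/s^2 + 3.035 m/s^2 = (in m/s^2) 13.19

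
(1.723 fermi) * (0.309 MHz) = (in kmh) 1.917e-09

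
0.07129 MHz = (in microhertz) 7.129e+10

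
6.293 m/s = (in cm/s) 629.3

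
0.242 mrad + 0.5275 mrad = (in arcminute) 2.645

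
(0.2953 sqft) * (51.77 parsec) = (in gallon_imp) 9.64e+18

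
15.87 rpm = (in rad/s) 1.662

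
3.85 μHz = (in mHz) 0.00385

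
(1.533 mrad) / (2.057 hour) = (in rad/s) 2.07e-07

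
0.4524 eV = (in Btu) 6.87e-23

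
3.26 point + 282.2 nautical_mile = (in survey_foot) 1.715e+06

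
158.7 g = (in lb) 0.3499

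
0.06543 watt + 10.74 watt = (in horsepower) 0.01449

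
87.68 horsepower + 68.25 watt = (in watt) 6.545e+04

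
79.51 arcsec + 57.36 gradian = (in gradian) 57.38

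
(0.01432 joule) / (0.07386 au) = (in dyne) 1.296e-07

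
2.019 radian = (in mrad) 2019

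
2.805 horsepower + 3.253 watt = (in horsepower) 2.809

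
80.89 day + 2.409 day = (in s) 7.197e+06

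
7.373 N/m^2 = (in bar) 7.373e-05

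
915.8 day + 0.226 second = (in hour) 2.198e+04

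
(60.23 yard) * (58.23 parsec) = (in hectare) 9.896e+15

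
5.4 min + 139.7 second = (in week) 0.0007667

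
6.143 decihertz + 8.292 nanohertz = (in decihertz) 6.143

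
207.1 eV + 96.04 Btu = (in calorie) 2.422e+04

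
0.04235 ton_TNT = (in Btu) 1.679e+05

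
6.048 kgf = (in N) 59.31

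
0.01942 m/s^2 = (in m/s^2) 0.01942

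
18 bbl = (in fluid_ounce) 9.677e+04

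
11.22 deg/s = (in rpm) 1.87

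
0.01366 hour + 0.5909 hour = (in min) 36.27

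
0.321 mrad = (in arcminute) 1.104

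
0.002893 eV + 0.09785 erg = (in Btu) 9.274e-12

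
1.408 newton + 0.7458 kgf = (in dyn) 8.722e+05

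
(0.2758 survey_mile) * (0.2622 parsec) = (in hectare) 3.591e+14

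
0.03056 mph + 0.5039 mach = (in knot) 333.5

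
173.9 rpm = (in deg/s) 1043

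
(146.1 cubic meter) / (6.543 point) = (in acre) 15.64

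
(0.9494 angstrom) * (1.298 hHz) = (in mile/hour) 2.757e-08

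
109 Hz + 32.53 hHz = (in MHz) 0.003362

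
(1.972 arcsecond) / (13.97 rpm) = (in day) 7.564e-11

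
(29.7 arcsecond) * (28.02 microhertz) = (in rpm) 3.853e-08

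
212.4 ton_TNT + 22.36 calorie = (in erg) 8.887e+18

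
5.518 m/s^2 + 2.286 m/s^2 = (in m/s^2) 7.804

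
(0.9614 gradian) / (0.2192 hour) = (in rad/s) 1.914e-05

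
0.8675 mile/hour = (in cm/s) 38.78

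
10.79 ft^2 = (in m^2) 1.002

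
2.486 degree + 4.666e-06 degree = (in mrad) 43.39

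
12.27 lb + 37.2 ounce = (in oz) 233.5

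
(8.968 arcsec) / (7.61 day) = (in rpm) 6.315e-10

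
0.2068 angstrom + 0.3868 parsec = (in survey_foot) 3.916e+16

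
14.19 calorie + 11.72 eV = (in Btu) 0.05627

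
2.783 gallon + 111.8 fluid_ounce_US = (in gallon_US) 3.656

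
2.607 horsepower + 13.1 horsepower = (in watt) 1.171e+04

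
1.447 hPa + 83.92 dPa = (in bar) 0.001531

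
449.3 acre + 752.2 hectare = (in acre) 2308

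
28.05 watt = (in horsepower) 0.03762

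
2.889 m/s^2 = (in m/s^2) 2.889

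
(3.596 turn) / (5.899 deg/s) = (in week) 0.0003629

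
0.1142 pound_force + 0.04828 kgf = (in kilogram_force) 0.1001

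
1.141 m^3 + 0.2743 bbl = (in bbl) 7.451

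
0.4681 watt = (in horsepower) 0.0006277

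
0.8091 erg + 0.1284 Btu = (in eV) 8.455e+20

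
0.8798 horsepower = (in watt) 656.1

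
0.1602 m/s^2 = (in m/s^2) 0.1602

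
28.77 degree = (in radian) 0.5021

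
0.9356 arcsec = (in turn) 7.219e-07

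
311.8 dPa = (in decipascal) 311.8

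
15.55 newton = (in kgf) 1.586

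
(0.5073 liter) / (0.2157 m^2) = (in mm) 2.352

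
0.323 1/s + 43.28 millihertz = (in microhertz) 3.663e+05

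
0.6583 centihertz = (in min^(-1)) 0.395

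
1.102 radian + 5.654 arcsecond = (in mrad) 1102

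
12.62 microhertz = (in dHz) 0.0001262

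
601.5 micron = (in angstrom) 6.015e+06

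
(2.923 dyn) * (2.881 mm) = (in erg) 0.8421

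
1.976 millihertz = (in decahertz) 0.0001976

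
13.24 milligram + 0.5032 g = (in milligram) 516.4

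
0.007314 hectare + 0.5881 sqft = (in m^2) 73.19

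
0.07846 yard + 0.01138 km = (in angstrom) 1.145e+11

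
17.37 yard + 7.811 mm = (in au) 1.062e-10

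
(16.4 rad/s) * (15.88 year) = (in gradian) 5.229e+11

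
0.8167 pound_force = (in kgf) 0.3704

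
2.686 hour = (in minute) 161.2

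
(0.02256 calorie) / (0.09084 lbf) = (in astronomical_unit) 1.561e-12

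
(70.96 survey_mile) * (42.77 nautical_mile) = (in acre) 2.235e+06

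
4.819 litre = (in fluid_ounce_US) 162.9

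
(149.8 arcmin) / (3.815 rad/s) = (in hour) 3.173e-06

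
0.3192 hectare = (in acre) 0.7888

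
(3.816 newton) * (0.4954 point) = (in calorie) 0.0001594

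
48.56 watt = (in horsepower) 0.06512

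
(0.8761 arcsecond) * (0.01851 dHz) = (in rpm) 7.508e-08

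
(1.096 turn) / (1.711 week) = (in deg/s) 0.0003813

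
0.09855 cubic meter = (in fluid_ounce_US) 3332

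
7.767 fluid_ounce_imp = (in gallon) 0.0583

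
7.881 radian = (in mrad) 7881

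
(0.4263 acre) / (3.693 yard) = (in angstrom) 5.109e+12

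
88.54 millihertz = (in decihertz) 0.8854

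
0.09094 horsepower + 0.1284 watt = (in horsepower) 0.09111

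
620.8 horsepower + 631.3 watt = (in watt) 4.636e+05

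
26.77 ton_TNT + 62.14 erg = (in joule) 1.12e+11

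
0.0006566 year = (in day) 0.2397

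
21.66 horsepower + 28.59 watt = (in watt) 1.618e+04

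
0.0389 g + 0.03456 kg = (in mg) 3.46e+04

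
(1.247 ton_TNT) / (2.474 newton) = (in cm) 2.109e+11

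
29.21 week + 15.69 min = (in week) 29.21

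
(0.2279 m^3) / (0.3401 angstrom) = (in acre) 1.656e+06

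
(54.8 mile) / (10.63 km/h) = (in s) 2.987e+04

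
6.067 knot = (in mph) 6.982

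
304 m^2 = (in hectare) 0.0304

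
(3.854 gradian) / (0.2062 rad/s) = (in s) 0.2936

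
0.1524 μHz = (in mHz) 0.0001524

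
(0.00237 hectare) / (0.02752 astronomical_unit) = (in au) 3.848e-20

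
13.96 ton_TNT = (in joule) 5.841e+10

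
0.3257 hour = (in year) 3.718e-05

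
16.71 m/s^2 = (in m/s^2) 16.71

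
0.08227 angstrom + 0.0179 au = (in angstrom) 2.678e+19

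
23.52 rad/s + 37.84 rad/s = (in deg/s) 3516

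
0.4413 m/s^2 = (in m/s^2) 0.4413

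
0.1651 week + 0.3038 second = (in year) 0.003166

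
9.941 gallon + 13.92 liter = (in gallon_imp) 11.34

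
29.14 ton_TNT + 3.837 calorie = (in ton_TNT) 29.14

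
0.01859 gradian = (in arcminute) 1.004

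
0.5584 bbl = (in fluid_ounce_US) 3002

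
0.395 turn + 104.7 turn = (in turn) 105.1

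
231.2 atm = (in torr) 1.757e+05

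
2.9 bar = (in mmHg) 2175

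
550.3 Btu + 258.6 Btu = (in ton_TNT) 0.000204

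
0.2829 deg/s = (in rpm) 0.04715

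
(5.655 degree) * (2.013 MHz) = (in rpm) 1.897e+06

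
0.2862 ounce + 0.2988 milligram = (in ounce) 0.2862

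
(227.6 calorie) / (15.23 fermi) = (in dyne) 6.253e+21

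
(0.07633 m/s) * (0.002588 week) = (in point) 3.387e+05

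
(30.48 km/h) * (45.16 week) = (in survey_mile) 1.437e+05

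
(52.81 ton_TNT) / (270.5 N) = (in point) 2.315e+12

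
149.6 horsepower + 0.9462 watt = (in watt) 1.116e+05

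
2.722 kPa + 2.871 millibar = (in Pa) 3009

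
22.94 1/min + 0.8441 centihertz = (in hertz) 0.3908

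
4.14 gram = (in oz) 0.146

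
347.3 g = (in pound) 0.7657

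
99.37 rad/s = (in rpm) 948.9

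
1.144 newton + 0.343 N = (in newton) 1.487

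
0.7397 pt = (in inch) 0.01027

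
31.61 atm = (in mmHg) 2.402e+04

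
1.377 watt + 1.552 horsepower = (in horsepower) 1.554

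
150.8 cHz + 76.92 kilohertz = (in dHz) 7.692e+05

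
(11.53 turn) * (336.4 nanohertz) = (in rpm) 0.0002327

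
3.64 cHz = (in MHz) 3.64e-08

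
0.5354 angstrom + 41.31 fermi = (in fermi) 5.358e+04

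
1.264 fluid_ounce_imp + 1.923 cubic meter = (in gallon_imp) 423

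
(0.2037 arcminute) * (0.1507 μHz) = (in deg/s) 5.116e-10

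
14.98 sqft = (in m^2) 1.392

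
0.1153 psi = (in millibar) 7.95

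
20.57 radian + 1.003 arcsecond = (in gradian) 1310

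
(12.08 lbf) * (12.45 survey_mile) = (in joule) 1.077e+06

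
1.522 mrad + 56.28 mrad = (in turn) 0.009199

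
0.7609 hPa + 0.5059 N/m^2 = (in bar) 0.000766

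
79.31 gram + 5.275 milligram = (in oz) 2.798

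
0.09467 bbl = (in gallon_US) 3.976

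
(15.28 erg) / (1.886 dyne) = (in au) 5.416e-13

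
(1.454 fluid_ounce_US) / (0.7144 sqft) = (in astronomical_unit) 4.331e-15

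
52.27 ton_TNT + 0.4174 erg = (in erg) 2.187e+18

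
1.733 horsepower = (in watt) 1292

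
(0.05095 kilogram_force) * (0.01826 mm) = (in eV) 5.694e+13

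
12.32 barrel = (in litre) 1959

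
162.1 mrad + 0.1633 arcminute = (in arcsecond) 3.345e+04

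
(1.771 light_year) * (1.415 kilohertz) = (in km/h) 8.535e+19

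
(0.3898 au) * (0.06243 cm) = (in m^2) 3.64e+07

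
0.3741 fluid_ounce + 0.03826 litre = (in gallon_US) 0.01303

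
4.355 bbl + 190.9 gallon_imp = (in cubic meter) 1.56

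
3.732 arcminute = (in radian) 0.001086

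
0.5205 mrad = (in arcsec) 107.4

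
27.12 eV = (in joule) 4.345e-18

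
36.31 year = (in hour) 3.181e+05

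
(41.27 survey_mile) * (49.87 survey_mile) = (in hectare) 5.331e+05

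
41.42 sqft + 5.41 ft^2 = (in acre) 0.001075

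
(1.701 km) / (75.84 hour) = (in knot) 0.01211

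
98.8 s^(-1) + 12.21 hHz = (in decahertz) 132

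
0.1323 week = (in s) 8.002e+04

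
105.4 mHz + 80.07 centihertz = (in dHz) 9.061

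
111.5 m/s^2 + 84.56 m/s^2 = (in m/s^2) 196.1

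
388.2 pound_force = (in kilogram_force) 176.1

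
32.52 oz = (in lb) 2.033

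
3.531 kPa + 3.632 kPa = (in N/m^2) 7163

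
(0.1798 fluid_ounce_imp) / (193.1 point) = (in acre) 1.853e-08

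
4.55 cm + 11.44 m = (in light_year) 1.214e-15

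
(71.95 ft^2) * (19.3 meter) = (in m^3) 129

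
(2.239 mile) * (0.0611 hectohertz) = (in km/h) 7.926e+04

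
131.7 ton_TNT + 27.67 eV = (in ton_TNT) 131.7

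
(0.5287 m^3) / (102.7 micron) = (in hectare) 0.5148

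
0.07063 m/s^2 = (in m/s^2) 0.07063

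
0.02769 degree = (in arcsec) 99.68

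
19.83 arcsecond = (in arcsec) 19.83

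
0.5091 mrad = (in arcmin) 1.75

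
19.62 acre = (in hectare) 7.94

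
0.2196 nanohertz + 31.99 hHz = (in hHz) 31.99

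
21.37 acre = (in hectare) 8.648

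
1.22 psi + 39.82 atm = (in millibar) 4.043e+04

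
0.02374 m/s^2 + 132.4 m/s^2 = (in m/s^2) 132.4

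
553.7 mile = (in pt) 2.526e+09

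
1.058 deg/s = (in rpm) 0.1763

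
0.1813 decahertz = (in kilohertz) 0.001813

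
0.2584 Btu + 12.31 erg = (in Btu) 0.2584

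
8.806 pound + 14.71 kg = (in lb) 41.24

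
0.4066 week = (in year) 0.007798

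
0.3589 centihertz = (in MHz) 3.589e-09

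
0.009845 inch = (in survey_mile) 1.554e-07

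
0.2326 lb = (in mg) 1.055e+05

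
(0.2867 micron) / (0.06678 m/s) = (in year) 1.361e-13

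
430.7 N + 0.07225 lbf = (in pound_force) 96.9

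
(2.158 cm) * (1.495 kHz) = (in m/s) 32.26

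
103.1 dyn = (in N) 0.001031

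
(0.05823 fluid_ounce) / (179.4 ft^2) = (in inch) 4.068e-06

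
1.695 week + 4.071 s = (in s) 1.025e+06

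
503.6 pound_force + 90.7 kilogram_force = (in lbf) 703.6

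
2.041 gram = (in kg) 0.002041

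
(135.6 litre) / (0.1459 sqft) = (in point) 2.836e+04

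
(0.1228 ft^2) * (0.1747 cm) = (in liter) 0.01993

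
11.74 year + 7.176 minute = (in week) 612.2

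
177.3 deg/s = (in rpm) 29.55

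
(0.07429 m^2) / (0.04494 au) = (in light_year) 1.168e-27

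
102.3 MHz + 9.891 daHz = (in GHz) 0.1023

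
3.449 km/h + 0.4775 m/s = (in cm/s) 143.6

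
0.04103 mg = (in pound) 9.046e-08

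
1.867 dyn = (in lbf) 4.197e-06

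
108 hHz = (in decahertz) 1080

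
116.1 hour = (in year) 0.01325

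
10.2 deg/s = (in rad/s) 0.178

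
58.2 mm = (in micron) 5.82e+04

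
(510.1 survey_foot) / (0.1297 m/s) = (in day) 0.01387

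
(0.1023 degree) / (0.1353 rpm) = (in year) 3.996e-09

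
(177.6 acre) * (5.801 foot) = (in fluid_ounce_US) 4.297e+10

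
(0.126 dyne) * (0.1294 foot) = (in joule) 4.97e-08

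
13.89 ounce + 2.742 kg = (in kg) 3.136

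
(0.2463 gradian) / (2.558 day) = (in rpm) 1.672e-07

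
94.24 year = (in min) 4.953e+07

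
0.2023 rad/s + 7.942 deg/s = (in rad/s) 0.3409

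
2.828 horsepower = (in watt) 2109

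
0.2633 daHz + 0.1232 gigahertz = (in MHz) 123.2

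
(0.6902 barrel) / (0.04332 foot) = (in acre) 0.002054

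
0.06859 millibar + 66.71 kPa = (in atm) 0.6584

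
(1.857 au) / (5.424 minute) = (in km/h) 3.073e+09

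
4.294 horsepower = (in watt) 3202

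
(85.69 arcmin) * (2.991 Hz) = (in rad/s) 0.07455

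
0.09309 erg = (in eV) 5.81e+10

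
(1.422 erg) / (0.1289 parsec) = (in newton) 3.575e-23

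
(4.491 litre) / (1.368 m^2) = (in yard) 0.00359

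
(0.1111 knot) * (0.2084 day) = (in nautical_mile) 0.5557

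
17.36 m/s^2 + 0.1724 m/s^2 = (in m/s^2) 17.53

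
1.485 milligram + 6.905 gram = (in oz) 0.2436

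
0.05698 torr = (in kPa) 0.007597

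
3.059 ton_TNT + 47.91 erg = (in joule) 1.28e+10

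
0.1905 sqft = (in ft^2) 0.1905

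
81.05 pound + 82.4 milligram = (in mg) 3.676e+07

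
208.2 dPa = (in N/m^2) 20.82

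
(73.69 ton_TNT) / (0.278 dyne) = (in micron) 1.109e+23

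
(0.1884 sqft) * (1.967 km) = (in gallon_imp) 7573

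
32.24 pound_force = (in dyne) 1.434e+07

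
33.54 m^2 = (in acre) 0.008288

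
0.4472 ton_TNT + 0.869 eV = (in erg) 1.871e+16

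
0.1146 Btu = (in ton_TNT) 2.89e-08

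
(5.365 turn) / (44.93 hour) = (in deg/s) 0.01194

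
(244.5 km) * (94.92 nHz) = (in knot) 0.04511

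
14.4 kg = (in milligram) 1.44e+07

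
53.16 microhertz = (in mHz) 0.05316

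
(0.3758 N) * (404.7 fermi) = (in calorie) 3.635e-14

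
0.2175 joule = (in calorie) 0.05198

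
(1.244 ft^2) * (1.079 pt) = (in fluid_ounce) 1.488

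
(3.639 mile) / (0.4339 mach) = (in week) 6.554e-05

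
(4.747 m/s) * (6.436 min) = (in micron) 1.833e+09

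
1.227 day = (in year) 0.003362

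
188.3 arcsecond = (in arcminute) 3.138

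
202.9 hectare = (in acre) 501.4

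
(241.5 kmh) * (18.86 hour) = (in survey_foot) 1.494e+07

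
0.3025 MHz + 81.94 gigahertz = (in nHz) 8.194e+19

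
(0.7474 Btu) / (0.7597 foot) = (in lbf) 765.6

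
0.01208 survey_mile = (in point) 5.511e+04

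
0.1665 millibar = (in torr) 0.1249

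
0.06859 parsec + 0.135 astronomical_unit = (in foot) 6.944e+15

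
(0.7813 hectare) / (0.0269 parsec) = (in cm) 9.413e-10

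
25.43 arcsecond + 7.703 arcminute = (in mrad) 2.364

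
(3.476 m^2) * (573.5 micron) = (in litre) 1.993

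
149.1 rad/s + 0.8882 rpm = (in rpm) 1425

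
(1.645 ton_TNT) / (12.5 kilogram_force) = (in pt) 1.592e+11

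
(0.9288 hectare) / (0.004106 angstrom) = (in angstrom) 2.262e+26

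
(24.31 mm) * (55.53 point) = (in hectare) 4.762e-08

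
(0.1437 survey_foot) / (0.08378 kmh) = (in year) 5.968e-08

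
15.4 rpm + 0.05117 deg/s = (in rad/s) 1.614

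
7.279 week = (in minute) 7.337e+04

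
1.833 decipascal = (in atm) 1.809e-06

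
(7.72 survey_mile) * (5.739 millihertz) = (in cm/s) 7130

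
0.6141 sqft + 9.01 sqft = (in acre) 0.0002209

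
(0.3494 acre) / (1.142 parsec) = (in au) 2.682e-25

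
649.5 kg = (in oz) 2.291e+04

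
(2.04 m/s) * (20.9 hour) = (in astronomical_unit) 1.026e-06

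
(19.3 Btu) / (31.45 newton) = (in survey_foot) 2124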